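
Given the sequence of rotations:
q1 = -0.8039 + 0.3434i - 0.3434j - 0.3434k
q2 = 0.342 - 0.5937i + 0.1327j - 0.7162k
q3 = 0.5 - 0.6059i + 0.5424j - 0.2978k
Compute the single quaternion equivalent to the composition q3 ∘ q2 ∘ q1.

q2 · q1 = -0.2714 + 0.3032i - 0.6739j + 0.6166k
q3 · q2 · q1 = 0.5972 + 0.4498i - 0.2009j + 0.633k
0.5972 + 0.4498i - 0.2009j + 0.633k


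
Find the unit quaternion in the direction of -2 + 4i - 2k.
-0.4082 + 0.8165i - 0.4082k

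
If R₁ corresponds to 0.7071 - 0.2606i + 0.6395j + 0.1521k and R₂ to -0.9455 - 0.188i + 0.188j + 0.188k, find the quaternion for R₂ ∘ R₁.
-0.8664 + 0.0218i - 0.4921j - 0.0821k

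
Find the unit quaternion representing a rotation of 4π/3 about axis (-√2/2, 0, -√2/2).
-0.5 - 0.6124i - 0.6124k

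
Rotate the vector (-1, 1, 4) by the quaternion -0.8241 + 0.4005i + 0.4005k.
(1.264, 3.659, 1.736)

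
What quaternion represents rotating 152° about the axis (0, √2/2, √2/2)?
0.2419 + 0.6861j + 0.6861k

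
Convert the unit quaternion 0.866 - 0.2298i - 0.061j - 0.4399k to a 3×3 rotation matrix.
[[0.6055, 0.7899, 0.0965], [-0.7339, 0.5074, 0.4517], [0.3078, -0.3443, 0.8869]]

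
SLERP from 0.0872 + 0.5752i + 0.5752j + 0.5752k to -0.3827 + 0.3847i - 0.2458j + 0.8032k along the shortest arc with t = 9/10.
-0.3468 + 0.4283i - 0.1603j + 0.8189k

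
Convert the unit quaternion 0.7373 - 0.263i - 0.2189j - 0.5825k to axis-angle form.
axis = (-0.3893, -0.324, -0.8622), θ = 85°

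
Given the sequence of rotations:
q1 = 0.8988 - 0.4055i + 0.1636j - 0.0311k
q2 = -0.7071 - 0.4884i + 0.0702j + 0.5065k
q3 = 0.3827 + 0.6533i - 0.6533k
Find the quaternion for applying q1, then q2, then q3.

q2 · q1 = -0.8293 - 0.2373i - 0.2732j + 0.4258k
q3 · q2 · q1 = 0.1158 - 0.8111i - 0.2277j + 0.5263k
0.1158 - 0.8111i - 0.2277j + 0.5263k


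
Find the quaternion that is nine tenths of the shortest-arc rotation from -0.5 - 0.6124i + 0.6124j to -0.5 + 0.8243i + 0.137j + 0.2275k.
0.4123 - 0.883i - 0.0457j - 0.2198k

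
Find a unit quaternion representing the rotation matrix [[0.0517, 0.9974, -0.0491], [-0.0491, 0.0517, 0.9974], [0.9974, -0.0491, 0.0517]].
0.5374 - 0.4869i - 0.4869j - 0.4869k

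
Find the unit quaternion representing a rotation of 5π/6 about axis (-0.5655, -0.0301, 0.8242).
0.2588 - 0.5462i - 0.0291j + 0.7961k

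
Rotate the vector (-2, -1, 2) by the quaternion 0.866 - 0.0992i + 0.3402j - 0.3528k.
(-0.264, 0.489, 2.948)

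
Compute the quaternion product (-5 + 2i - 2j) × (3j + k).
6 - 2i - 17j + k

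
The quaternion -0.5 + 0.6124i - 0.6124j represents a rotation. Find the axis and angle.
axis = (√2/2, -√2/2, 0), θ = 4π/3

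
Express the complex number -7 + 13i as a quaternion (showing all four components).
-7 + 13i + 0j + 0k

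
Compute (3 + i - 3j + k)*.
3 - i + 3j - k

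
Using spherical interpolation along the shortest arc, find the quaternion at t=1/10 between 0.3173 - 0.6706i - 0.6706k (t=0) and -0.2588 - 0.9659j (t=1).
0.3484 - 0.655i + 0.1437j - 0.655k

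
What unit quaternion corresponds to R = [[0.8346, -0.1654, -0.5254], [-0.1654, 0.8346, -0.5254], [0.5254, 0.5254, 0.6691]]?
0.9136 + 0.2876i - 0.2876j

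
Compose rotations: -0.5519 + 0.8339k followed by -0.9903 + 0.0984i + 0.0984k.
0.4645 - 0.0543i - 0.0821j - 0.8801k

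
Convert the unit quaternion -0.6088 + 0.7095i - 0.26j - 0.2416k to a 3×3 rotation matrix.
[[0.7481, -0.6631, -0.0263], [-0.0748, -0.1235, 0.9895], [-0.6594, -0.7383, -0.142]]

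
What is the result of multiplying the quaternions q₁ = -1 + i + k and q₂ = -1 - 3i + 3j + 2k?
2 - i - 8j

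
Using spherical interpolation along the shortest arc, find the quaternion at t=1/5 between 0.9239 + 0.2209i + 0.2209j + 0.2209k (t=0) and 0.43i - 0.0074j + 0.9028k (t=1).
0.8228 + 0.31i + 0.1948j + 0.4346k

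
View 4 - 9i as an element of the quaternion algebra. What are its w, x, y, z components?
4 - 9i + 0j + 0k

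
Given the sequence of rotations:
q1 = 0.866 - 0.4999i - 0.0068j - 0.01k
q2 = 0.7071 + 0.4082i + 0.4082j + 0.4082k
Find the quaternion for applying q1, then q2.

q2 · q1 = 0.8233 - 0.0013i + 0.1487j + 0.5477k
0.8233 - 0.0013i + 0.1487j + 0.5477k


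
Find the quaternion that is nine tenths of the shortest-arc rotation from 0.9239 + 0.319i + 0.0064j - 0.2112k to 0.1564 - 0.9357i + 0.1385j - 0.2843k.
-0.0159 + 0.9598i - 0.1341j + 0.2461k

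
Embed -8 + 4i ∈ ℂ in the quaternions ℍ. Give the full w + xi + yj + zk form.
-8 + 4i + 0j + 0k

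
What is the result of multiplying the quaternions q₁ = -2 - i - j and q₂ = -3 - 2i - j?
3 + 7i + 5j - k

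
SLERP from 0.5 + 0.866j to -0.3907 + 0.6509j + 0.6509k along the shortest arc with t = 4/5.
-0.2159 + 0.7917j + 0.5715k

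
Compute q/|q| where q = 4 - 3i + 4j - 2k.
0.5963 - 0.4472i + 0.5963j - 0.2981k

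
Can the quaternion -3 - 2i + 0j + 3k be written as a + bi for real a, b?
No. The quaternion -3 - 2i + 3k has j-coefficient y = 0 and k-coefficient z = 3, not both zero, so it does not lie in the complex subalgebra spanned by 1 and i.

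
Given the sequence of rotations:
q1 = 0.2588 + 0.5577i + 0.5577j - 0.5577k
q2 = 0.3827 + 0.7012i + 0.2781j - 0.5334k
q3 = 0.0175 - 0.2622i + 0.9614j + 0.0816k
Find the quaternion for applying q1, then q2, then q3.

q2 · q1 = -0.7446 + 0.5373i + 0.379j - 0.1155k
q3 · q2 · q1 = -0.2271 + 0.0627i - 0.6957j - 0.6787k
-0.2271 + 0.0627i - 0.6957j - 0.6787k


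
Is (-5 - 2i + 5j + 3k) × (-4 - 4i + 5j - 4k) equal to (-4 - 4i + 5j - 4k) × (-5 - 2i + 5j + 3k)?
No: pq = -1 - 7i - 65j + 18k ≠ -1 + 63i - 25j - 2k = qp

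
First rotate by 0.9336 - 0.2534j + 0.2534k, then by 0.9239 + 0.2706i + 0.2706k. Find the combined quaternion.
0.794 + 0.3212i - 0.3027j + 0.4182k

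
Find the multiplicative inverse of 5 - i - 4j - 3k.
0.098 + 0.0196i + 0.0784j + 0.0588k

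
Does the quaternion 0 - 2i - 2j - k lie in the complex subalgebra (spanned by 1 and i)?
No. The quaternion -2i - 2j - k has j-coefficient y = -2 and k-coefficient z = -1, not both zero, so it does not lie in the complex subalgebra spanned by 1 and i.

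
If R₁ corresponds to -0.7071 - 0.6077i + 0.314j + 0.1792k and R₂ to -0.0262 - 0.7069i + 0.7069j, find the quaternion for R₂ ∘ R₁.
-0.633 + 0.6424i - 0.3814j + 0.2029k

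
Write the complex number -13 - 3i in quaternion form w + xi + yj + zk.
-13 - 3i + 0j + 0k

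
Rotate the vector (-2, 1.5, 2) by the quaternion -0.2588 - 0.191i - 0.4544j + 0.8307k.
(2.327, -1.874, 1.149)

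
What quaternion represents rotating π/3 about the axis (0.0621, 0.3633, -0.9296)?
0.866 + 0.0311i + 0.1817j - 0.4648k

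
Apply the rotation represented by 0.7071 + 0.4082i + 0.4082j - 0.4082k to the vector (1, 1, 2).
(1.732, -1.732, 0)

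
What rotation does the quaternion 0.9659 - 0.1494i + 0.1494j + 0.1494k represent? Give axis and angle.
axis = (-√3/3, √3/3, √3/3), θ = π/6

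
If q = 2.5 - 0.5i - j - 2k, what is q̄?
2.5 + 0.5i + j + 2k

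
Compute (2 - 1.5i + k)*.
2 + 1.5i - k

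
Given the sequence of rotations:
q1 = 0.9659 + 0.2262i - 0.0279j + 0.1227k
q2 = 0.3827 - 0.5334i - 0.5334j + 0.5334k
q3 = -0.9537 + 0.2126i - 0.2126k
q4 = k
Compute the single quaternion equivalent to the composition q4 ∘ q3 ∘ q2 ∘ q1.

q2 · q1 = 0.41 - 0.4792i - 0.3398j + 0.6977k
q3 · q2 · q1 = -0.1408 + 0.4719i + 0.2776j - 0.8248k
q4 · q3 · q2 · q1 = 0.8248 - 0.2776i + 0.4719j - 0.1408k
0.8248 - 0.2776i + 0.4719j - 0.1408k


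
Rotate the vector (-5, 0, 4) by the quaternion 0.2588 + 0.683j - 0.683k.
(5.744, -1.964, 2.036)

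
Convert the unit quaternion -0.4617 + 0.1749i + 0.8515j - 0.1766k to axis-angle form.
axis = (0.1972, 0.9599, -0.1991), θ = 235°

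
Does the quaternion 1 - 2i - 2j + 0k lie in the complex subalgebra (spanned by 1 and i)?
No. The quaternion 1 - 2i - 2j has j-coefficient y = -2 and k-coefficient z = 0, not both zero, so it does not lie in the complex subalgebra spanned by 1 and i.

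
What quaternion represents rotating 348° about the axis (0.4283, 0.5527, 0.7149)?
-0.9945 + 0.0448i + 0.0578j + 0.0747k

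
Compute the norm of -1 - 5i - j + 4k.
√43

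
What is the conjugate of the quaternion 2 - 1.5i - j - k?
2 + 1.5i + j + k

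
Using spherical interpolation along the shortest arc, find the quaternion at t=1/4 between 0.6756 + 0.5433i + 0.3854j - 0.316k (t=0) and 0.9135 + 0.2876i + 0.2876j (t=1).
0.7526 + 0.4893i + 0.3688j - 0.2412k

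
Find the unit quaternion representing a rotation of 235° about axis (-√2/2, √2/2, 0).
-0.4617 - 0.6272i + 0.6272j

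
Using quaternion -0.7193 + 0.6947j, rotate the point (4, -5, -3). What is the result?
(3.137, -5, 3.893)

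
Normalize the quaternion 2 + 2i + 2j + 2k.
0.5 + 0.5i + 0.5j + 0.5k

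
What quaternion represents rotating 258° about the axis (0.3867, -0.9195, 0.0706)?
-0.6293 + 0.3005i - 0.7146j + 0.0549k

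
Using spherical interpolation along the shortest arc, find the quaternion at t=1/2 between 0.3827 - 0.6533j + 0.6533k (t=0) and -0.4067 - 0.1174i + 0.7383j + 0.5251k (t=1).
0.4905 + 0.073i - 0.8647j + 0.0797k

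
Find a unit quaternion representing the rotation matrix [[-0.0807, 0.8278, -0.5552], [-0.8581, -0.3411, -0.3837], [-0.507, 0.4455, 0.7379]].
0.5736 + 0.3614i - 0.021j - 0.7348k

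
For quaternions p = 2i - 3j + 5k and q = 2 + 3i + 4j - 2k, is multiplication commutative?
No: pq = 16 - 10i + 13j + 27k ≠ 16 + 18i - 25j - 7k = qp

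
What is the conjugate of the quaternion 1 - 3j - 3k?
1 + 3j + 3k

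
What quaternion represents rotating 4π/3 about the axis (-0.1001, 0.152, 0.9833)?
-0.5 - 0.0867i + 0.1316j + 0.8516k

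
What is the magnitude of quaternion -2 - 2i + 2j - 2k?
4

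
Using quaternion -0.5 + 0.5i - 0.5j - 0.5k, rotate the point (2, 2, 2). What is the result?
(-2, 2, -2)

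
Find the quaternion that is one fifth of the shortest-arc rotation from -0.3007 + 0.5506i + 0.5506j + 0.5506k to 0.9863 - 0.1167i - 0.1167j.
-0.5059 + 0.5075i + 0.5075j + 0.4785k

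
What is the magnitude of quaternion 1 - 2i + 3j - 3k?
√23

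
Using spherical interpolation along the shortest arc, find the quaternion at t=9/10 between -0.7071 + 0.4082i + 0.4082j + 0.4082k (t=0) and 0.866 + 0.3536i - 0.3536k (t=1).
-0.8828 - 0.2802i + 0.047j + 0.3742k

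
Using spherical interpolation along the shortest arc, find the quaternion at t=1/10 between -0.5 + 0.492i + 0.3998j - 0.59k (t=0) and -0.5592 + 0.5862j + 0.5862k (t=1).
-0.5624 + 0.4754i + 0.4694j - 0.4871k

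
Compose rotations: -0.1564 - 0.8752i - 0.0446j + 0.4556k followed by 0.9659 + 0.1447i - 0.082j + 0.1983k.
-0.1184 - 0.8965i - 0.2697j + 0.3308k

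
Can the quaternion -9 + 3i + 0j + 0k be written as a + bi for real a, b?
Yes. The quaternion -9 + 3i has j- and k-coefficients y = z = 0, so it lies in the complex subalgebra spanned by 1 and i.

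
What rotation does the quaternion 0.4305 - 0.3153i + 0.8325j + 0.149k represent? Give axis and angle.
axis = (-0.3493, 0.9223, 0.1651), θ = 129°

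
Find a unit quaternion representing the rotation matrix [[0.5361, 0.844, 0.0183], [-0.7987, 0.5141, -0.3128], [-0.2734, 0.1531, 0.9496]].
0.866 + 0.1345i + 0.0842j - 0.4742k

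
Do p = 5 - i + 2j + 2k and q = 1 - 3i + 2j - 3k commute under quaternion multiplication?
No: pq = 4 - 26i + 3j - 9k ≠ 4 - 6i + 21j - 17k = qp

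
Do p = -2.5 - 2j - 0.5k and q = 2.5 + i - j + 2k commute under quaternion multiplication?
No: pq = -7.25 - 7i - 3j - 4.25k ≠ -7.25 + 2i - 2j - 8.25k = qp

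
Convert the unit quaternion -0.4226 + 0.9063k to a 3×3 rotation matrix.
[[-0.6428, 0.766, 0], [-0.766, -0.6428, 0], [0, 0, 1]]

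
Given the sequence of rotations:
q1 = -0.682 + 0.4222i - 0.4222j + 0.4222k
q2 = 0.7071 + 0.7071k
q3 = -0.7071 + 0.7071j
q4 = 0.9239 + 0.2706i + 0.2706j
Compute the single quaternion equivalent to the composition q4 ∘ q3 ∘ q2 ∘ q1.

q2 · q1 = -0.7808 + 0.5971i - 0.1837k
q3 · q2 · q1 = 0.5521 - 0.5521i - 0.5521j - 0.2923k
q4 · q3 · q2 · q1 = 0.8089 - 0.4398i - 0.2816j - 0.2701k
0.8089 - 0.4398i - 0.2816j - 0.2701k


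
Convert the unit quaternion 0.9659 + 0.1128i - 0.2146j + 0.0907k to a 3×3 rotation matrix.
[[0.8914, -0.2236, -0.3941], [0.1268, 0.9581, -0.2568], [0.435, 0.179, 0.8824]]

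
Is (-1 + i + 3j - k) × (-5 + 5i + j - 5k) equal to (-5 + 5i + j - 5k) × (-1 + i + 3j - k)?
No: pq = -8 - 24i - 16j - 4k ≠ -8 + 4i - 16j + 24k = qp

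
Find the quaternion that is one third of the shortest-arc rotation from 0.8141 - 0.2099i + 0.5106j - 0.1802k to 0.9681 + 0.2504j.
0.8824 - 0.1422i + 0.4315j - 0.1221k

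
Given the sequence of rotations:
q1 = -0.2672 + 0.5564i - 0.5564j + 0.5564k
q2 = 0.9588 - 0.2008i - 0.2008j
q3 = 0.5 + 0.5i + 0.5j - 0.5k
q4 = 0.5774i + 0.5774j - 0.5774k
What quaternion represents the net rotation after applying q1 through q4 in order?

q2 · q1 = -0.2562 + 0.4754i - 0.3681j + 0.7569k
q3 · q2 · q1 = 0.1967 + 0.304i - 0.9283j + 0.0848k
q4 · q3 · q2 · q1 = 0.4094 - 0.3735i - 0.1109j - 0.8251k
0.4094 - 0.3735i - 0.1109j - 0.8251k


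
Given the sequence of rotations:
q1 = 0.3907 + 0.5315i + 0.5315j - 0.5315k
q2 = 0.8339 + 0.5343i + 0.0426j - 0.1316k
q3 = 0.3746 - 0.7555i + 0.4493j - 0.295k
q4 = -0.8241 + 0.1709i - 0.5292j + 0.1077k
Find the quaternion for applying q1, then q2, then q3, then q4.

q2 · q1 = -0.0508 + 0.6993i + 0.6739j - 0.2333k
q3 · q2 · q1 = 0.1377 + 0.3943i - 0.1529j - 0.8957k
q4 · q3 · q2 · q1 = -0.1653 + 0.1891i + 0.2487j + 0.9355k
-0.1653 + 0.1891i + 0.2487j + 0.9355k


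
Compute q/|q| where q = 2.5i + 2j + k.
0.7454i + 0.5963j + 0.2981k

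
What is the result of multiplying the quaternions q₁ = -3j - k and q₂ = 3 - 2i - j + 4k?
1 - 13i - 7j - 9k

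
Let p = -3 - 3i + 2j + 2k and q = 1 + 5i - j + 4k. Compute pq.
6 - 8i + 27j - 17k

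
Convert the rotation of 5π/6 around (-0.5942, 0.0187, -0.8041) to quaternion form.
0.2588 - 0.574i + 0.0181j - 0.7767k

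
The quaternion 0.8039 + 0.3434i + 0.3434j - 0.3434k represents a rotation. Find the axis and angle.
axis = (√3/3, √3/3, -√3/3), θ = 73°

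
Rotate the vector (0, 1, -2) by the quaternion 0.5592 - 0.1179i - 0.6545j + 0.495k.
(1.298, 1.514, -1.011)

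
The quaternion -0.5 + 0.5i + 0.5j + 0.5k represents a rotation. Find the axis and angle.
axis = (√3/3, √3/3, √3/3), θ = 4π/3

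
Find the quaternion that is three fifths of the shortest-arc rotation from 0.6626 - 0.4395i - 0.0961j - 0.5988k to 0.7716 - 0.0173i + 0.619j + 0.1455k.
0.8711 - 0.2291i + 0.3891j - 0.1929k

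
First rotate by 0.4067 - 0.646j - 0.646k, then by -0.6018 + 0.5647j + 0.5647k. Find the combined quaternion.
0.4848 + 0.6184j + 0.6184k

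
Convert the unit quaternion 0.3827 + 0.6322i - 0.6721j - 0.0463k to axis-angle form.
axis = (0.6843, -0.7275, -0.0501), θ = 3π/4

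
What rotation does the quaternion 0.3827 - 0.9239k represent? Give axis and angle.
axis = (0, 0, -1), θ = 3π/4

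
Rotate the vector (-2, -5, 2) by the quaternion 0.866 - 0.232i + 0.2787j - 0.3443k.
(-2.265, -1.405, 5.089)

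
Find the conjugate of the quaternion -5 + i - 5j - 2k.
-5 - i + 5j + 2k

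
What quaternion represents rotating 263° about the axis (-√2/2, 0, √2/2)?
-0.6626 - 0.5296i + 0.5296k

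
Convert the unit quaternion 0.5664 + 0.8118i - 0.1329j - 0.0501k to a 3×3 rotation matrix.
[[0.9597, -0.159, -0.2319], [-0.2725, -0.3231, -0.9063], [0.0692, 0.9329, -0.3534]]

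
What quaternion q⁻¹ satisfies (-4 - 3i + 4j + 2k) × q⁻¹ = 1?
-0.0889 + 0.0667i - 0.0889j - 0.0444k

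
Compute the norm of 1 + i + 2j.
√6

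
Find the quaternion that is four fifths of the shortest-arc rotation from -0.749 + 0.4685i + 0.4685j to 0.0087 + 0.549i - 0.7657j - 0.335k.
-0.2253 - 0.3726i + 0.8451j + 0.3103k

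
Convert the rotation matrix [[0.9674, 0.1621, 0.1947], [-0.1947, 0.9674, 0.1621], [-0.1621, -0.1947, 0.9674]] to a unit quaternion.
0.9877 - 0.0903i + 0.0903j - 0.0903k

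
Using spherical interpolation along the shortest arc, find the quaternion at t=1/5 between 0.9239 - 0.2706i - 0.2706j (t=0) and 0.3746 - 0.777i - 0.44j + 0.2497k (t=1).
0.8554 - 0.3999i - 0.3245j + 0.0559k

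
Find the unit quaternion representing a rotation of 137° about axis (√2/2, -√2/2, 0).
0.3665 + 0.6579i - 0.6579j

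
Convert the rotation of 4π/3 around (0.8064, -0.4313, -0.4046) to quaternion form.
-0.5 + 0.6984i - 0.3735j - 0.3504k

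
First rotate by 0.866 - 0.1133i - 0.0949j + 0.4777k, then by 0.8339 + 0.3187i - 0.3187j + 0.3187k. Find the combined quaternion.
0.5758 + 0.0595i - 0.5435j + 0.608k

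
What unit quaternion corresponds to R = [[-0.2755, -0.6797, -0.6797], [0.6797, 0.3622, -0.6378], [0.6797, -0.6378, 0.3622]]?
0.6019 - 0.5647j + 0.5647k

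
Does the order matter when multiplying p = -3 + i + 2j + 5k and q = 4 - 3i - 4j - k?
Yes: pq = 4 + 31i + 6j + 25k ≠ 4 - 5i + 34j + 21k = qp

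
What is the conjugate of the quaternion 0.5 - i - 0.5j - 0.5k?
0.5 + i + 0.5j + 0.5k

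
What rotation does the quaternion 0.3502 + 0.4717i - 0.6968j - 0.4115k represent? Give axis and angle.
axis = (0.5036, -0.7439, -0.4393), θ = 139°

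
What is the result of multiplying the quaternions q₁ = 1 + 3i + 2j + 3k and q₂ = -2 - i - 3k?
10 - 13i + 2j - 7k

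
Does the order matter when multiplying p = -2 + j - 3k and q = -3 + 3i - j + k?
Yes: pq = 10 - 8i - 10j + 4k ≠ 10 - 4i + 8j + 10k = qp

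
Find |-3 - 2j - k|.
√14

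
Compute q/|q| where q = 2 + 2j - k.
0.6667 + 0.6667j - 0.3333k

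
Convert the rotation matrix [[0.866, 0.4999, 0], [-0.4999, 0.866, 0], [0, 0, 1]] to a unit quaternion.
0.9659 - 0.2588k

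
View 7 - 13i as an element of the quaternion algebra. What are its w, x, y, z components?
7 - 13i + 0j + 0k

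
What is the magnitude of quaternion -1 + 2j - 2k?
3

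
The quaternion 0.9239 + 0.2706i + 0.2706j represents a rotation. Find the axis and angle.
axis = (√2/2, √2/2, 0), θ = π/4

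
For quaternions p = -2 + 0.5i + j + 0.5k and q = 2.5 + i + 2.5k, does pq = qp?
No: pq = -6.75 + 1.75i + 1.75j - 4.75k ≠ -6.75 - 3.25i + 3.25j - 2.75k = qp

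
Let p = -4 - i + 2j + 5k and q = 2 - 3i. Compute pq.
-11 + 10i - 11j + 16k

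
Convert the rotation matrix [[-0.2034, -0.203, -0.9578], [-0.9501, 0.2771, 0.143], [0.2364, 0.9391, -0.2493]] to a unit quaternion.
-0.454 - 0.4384i + 0.6576j + 0.4114k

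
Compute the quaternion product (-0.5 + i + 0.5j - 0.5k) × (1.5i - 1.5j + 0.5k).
-0.5 - 1.25i - 0.5j - 2.5k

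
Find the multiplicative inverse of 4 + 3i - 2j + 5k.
0.0741 - 0.0556i + 0.037j - 0.0926k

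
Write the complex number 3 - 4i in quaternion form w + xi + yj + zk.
3 - 4i + 0j + 0k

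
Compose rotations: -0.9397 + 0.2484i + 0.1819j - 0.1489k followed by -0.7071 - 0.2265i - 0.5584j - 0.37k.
0.7672 + 0.1876i + 0.2705j + 0.5505k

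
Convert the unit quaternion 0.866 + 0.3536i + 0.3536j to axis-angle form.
axis = (√2/2, √2/2, 0), θ = π/3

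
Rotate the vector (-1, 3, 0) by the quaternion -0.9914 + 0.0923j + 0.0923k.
(-0.417, 3.132, -0.132)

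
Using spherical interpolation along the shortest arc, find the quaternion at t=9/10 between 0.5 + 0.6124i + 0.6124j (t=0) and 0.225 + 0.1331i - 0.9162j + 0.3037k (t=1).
-0.1487 - 0.0474i + 0.945j - 0.2872k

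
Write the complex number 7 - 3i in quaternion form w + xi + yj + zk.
7 - 3i + 0j + 0k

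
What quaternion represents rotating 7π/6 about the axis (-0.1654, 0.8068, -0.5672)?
-0.2588 - 0.1598i + 0.7793j - 0.5479k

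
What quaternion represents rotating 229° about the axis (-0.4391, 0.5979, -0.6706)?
-0.4147 - 0.3996i + 0.5441j - 0.6102k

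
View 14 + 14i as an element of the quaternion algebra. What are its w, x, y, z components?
14 + 14i + 0j + 0k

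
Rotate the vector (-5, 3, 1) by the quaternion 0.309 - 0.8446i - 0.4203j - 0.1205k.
(-0.791, -3.921, -4.358)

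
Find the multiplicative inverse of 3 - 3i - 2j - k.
0.1304 + 0.1304i + 0.087j + 0.0435k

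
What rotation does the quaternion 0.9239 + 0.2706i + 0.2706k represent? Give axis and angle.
axis = (√2/2, 0, √2/2), θ = π/4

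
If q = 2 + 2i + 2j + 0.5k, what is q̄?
2 - 2i - 2j - 0.5k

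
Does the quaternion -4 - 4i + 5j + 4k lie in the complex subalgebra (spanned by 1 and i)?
No. The quaternion -4 - 4i + 5j + 4k has j-coefficient y = 5 and k-coefficient z = 4, not both zero, so it does not lie in the complex subalgebra spanned by 1 and i.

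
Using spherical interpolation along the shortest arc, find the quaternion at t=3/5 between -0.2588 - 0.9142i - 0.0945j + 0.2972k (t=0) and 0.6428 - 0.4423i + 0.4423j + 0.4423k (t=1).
0.3298 - 0.7759i + 0.2689j + 0.4658k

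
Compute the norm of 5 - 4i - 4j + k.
√58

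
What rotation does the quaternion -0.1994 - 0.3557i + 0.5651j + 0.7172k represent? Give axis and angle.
axis = (-0.363, 0.5767, 0.7319), θ = 203°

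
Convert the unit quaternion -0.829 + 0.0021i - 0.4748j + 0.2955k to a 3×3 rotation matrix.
[[0.3745, 0.4879, 0.7885], [-0.4919, 0.8254, -0.2771], [-0.786, -0.2841, 0.5491]]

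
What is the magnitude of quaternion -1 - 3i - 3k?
√19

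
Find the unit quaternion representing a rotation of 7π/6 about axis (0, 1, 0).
-0.2588 + 0.9659j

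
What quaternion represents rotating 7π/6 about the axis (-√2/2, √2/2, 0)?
-0.2588 - 0.683i + 0.683j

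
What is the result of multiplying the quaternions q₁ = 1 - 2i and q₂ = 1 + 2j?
1 - 2i + 2j - 4k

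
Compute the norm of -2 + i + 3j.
√14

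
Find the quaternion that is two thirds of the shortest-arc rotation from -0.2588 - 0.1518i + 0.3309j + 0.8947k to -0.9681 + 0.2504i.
-0.8945 + 0.1336i + 0.148j + 0.4001k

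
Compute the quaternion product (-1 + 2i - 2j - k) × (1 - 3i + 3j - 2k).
9 + 12i + 2j + k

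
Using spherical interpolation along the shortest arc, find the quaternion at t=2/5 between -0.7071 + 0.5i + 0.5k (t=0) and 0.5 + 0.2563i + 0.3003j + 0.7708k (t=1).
-0.2655 + 0.518i + 0.1626j + 0.7967k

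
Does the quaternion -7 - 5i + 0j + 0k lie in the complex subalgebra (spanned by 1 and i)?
Yes. The quaternion -7 - 5i has j- and k-coefficients y = z = 0, so it lies in the complex subalgebra spanned by 1 and i.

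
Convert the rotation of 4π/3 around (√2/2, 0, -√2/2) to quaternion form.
-0.5 + 0.6124i - 0.6124k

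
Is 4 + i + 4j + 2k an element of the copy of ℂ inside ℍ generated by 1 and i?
No. The quaternion 4 + i + 4j + 2k has j-coefficient y = 4 and k-coefficient z = 2, not both zero, so it does not lie in the complex subalgebra spanned by 1 and i.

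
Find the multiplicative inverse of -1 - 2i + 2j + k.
-0.1 + 0.2i - 0.2j - 0.1k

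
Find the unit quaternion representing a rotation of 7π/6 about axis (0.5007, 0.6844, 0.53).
-0.2588 + 0.4836i + 0.6611j + 0.5119k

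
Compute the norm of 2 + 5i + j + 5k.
√55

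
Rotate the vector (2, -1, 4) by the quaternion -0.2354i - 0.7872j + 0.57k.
(-3.222, -3.088, -1.04)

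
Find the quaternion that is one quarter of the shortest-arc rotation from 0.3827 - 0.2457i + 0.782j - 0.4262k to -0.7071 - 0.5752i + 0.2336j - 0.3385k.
0.0919 - 0.412i + 0.7636j - 0.4886k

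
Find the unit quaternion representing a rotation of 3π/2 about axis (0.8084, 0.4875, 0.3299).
-0.7071 + 0.5716i + 0.3447j + 0.2333k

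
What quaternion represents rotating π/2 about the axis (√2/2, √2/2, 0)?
0.7071 + 0.5i + 0.5j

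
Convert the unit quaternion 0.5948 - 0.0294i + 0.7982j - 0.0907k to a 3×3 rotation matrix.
[[-0.2907, 0.061, 0.9549], [-0.1548, 0.9818, -0.1098], [-0.9442, -0.1798, -0.276]]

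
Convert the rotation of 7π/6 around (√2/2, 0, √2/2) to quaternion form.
-0.2588 + 0.683i + 0.683k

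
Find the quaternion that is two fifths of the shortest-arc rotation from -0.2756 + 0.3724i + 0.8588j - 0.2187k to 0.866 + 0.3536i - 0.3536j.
-0.6129 + 0.0877i + 0.7703j - 0.1524k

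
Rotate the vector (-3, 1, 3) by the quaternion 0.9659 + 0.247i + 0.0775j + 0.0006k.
(-2.477, -0.672, 3.523)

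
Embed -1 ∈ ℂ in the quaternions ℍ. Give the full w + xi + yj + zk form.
-1 + 0i + 0j + 0k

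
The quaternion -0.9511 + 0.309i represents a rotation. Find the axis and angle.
axis = (1, 0, 0), θ = 324°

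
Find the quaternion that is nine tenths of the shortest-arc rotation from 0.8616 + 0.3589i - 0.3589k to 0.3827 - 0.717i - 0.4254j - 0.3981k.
0.4869 - 0.6395i - 0.4089j - 0.4322k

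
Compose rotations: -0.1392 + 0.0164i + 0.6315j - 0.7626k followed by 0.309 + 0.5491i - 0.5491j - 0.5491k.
-0.124 + 0.6941i + 0.6813j + 0.1966k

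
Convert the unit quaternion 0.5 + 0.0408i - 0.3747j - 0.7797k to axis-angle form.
axis = (0.0471, -0.4327, -0.9003), θ = 2π/3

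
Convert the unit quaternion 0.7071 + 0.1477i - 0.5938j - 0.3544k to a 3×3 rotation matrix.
[[0.0436, 0.3258, -0.9444], [-0.6766, 0.7052, 0.212], [0.7351, 0.6298, 0.2512]]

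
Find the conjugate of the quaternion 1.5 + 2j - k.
1.5 - 2j + k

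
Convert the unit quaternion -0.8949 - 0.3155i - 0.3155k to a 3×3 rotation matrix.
[[0.8009, -0.5647, 0.1991], [0.5647, 0.6018, -0.5647], [0.1991, 0.5647, 0.8009]]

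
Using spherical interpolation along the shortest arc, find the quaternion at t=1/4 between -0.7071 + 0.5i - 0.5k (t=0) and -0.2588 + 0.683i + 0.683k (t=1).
-0.7098 + 0.6747i - 0.2026k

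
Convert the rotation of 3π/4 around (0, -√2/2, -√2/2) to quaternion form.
0.3827 - 0.6533j - 0.6533k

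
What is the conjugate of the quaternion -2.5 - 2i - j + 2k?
-2.5 + 2i + j - 2k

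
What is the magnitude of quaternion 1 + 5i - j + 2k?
√31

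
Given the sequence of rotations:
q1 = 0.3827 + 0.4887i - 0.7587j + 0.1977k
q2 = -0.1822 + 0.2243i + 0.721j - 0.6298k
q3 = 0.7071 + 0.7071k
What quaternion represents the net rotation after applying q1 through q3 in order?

q2 · q1 = 0.4922 - 0.3385i + 0.062j - 0.7996k
q3 · q2 · q1 = 0.9134 - 0.2832i - 0.1955j - 0.2174k
0.9134 - 0.2832i - 0.1955j - 0.2174k


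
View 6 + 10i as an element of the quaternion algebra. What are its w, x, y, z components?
6 + 10i + 0j + 0k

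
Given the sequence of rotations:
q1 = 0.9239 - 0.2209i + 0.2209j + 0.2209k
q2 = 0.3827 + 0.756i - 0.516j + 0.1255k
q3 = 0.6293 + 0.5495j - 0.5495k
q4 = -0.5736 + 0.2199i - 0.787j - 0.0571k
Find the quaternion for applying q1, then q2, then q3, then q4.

q2 · q1 = 0.6068 + 0.4722i - 0.5869j + 0.2535k
q3 · q2 · q1 = 0.8437 + 0.114i - 0.2954j - 0.4334k
q4 · q3 · q2 · q1 = -0.7662 + 0.4444i - 0.4058j + 0.2252k
-0.7662 + 0.4444i - 0.4058j + 0.2252k


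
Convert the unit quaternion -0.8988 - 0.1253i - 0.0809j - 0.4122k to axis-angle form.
axis = (-0.2858, -0.1846, -0.9403), θ = 308°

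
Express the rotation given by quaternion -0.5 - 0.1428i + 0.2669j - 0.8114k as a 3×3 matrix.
[[-0.4592, -0.8876, -0.0352], [0.7352, -0.3575, -0.5759], [0.4986, -0.2903, 0.8167]]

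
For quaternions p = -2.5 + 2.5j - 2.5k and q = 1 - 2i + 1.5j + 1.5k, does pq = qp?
No: pq = -2.5 + 12.5i + 3.75j - 1.25k ≠ -2.5 - 2.5i - 6.25j - 11.25k = qp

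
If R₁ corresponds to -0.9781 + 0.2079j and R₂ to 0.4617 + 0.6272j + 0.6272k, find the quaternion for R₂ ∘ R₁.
-0.582 - 0.1304i - 0.5175j - 0.6135k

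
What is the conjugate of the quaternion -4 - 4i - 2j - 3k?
-4 + 4i + 2j + 3k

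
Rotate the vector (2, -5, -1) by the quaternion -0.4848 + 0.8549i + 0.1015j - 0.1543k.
(2.106, 2.395, 4.453)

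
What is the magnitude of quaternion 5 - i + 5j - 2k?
√55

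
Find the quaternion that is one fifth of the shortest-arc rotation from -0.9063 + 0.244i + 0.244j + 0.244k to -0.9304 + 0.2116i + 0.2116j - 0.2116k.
-0.9271 + 0.2416i + 0.2416j + 0.1539k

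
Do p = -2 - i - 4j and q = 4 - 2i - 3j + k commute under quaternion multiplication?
No: pq = -22 - 4i - 9j - 7k ≠ -22 + 4i - 11j + 3k = qp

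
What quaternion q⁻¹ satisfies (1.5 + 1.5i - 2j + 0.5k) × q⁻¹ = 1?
0.1714 - 0.1714i + 0.2286j - 0.0571k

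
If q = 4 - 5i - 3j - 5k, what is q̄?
4 + 5i + 3j + 5k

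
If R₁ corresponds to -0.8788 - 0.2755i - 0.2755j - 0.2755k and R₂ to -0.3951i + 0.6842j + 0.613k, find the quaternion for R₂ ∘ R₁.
0.2485 + 0.3276i - 0.879j - 0.2414k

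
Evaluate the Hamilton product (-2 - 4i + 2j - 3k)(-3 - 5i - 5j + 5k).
11 + 17i + 39j + 29k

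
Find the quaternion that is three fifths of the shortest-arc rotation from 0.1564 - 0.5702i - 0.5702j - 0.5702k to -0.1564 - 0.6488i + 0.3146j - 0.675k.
-0.0325 - 0.6969i - 0.0524j - 0.7145k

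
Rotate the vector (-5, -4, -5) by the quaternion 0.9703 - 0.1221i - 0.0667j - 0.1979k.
(-5.76, -3.045, -4.853)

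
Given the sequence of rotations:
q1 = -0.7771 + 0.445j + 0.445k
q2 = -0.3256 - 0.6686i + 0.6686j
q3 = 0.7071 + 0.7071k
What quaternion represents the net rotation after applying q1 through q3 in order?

q2 · q1 = -0.0445 + 0.8171i - 0.3669j - 0.4424k
q3 · q2 · q1 = 0.2814 + 0.8372i + 0.3183j - 0.3443k
0.2814 + 0.8372i + 0.3183j - 0.3443k


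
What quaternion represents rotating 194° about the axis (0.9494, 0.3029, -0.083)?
-0.1219 + 0.9423i + 0.3006j - 0.0824k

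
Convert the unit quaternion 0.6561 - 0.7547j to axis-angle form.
axis = (0, -1, 0), θ = 98°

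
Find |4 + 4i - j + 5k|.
√58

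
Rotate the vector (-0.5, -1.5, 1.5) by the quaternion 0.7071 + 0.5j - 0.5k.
(0, -1.146, 1.854)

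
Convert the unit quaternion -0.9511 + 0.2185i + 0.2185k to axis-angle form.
axis = (√2/2, 0, √2/2), θ = 324°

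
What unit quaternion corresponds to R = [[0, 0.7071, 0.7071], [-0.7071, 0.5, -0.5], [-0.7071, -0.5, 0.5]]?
0.7071 + 0.5j - 0.5k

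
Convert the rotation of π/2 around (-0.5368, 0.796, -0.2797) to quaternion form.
0.7071 - 0.3796i + 0.5629j - 0.1978k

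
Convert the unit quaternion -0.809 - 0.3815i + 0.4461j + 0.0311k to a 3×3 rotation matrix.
[[0.6001, -0.2901, -0.7455], [-0.3907, 0.707, -0.5895], [0.6981, 0.645, 0.3109]]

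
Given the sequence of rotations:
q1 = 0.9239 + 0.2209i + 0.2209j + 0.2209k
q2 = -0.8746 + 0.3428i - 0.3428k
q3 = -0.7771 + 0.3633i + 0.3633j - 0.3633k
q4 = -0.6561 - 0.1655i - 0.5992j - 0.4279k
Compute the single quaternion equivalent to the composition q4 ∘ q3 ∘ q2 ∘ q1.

q2 · q1 = -0.808 + 0.1992i - 0.3446j - 0.4342k
q3 · q2 · q1 = 0.523 - 0.7313i + 0.0596j + 0.4334k
q4 · q3 · q2 · q1 = -0.243 + 0.1591i + 0.0322j - 0.9562k
-0.243 + 0.1591i + 0.0322j - 0.9562k


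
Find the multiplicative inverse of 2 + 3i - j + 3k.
0.087 - 0.1304i + 0.0435j - 0.1304k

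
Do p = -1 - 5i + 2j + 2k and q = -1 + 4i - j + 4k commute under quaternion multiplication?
No: pq = 15 + 11i + 27j - 9k ≠ 15 - 9i - 29j - 3k = qp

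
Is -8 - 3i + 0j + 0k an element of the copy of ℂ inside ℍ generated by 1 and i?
Yes. The quaternion -8 - 3i has j- and k-coefficients y = z = 0, so it lies in the complex subalgebra spanned by 1 and i.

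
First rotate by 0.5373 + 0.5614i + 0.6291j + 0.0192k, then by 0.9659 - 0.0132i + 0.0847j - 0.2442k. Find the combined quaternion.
0.4778 + 0.6904i + 0.5163j - 0.1685k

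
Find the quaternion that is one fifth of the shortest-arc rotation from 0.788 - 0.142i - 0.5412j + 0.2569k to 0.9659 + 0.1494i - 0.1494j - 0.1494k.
0.8561 - 0.0846i - 0.4773j + 0.1792k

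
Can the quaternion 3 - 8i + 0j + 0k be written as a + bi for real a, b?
Yes. The quaternion 3 - 8i has j- and k-coefficients y = z = 0, so it lies in the complex subalgebra spanned by 1 and i.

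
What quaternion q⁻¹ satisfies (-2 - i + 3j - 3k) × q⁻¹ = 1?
-0.087 + 0.0435i - 0.1304j + 0.1304k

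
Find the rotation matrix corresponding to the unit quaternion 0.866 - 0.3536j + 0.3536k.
[[0.4999, -0.6124, -0.6124], [0.6124, 0.7499, -0.2501], [0.6124, -0.2501, 0.7499]]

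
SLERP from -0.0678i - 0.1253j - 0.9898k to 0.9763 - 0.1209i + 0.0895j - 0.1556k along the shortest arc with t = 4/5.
0.8955 - 0.1301i + 0.0466j - 0.4231k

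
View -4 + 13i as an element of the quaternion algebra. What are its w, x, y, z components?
-4 + 13i + 0j + 0k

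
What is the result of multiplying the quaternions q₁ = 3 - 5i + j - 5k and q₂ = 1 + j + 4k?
22 + 4i + 24j + 2k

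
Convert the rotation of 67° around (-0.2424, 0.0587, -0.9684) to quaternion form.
0.8339 - 0.1338i + 0.0324j - 0.5345k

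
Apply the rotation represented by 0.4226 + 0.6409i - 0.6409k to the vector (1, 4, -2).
(3.988, -2.03, 0.988)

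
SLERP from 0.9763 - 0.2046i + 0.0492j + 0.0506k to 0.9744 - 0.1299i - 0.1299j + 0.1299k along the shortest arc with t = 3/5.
0.9803 - 0.1607i - 0.0585j + 0.0987k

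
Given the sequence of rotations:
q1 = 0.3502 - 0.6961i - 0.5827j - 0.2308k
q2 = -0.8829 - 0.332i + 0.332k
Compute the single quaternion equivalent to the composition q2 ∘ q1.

q2 · q1 = -0.4637 + 0.6918i + 0.2067j + 0.5135k
-0.4637 + 0.6918i + 0.2067j + 0.5135k


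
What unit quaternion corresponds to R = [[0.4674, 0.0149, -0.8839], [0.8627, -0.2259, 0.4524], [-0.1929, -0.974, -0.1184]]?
0.5299 - 0.673i - 0.326j + 0.4k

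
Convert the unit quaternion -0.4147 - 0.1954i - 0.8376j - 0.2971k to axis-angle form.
axis = (-0.2147, -0.9205, -0.3265), θ = 229°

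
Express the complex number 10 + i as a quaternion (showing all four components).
10 + i + 0j + 0k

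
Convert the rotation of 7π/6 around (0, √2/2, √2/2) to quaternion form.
-0.2588 + 0.683j + 0.683k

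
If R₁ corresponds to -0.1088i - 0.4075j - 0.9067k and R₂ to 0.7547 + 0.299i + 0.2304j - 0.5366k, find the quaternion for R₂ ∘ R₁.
-0.3601 - 0.5097i + 0.0219j - 0.7811k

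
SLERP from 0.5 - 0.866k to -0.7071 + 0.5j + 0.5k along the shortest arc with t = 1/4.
0.5773 - 0.1341j - 0.8055k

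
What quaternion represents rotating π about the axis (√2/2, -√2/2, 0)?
0.7071i - 0.7071j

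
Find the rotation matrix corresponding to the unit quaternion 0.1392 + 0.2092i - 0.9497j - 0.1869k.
[[-0.8737, -0.3453, -0.3426], [-0.4494, 0.8426, 0.2968], [0.1862, 0.4132, -0.8914]]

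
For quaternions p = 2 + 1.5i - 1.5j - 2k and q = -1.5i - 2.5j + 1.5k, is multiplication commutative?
No: pq = 1.5 - 10.25i - 4.25j - 3k ≠ 1.5 + 4.25i - 5.75j + 9k = qp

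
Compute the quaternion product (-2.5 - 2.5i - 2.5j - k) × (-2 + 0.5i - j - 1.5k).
2.25 + 6.5i + 3.25j + 9.5k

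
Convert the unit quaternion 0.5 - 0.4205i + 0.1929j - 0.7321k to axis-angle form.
axis = (-0.4856, 0.2227, -0.8454), θ = 2π/3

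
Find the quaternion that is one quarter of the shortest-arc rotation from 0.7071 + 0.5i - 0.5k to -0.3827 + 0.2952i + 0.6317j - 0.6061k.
0.4883 + 0.5411i + 0.2187j - 0.6488k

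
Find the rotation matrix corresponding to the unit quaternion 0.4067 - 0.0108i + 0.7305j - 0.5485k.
[[-0.669, 0.4304, 0.606], [-0.4619, 0.3981, -0.7926], [-0.5823, -0.8101, -0.0675]]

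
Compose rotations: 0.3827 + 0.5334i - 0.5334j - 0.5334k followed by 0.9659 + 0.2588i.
0.2316 + 0.6143i - 0.3772j - 0.6533k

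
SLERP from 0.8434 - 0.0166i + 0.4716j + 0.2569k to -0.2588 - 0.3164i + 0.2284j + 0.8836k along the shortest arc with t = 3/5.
0.2662 - 0.2527i + 0.436j + 0.8217k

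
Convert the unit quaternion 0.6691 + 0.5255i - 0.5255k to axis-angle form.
axis = (√2/2, 0, -√2/2), θ = 96°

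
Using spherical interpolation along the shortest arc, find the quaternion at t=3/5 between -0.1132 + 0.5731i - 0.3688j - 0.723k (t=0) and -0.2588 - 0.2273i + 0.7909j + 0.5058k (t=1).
0.1154 + 0.3905i - 0.6599j - 0.6314k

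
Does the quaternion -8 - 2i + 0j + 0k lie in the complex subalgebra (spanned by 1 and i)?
Yes. The quaternion -8 - 2i has j- and k-coefficients y = z = 0, so it lies in the complex subalgebra spanned by 1 and i.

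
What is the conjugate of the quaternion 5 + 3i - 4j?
5 - 3i + 4j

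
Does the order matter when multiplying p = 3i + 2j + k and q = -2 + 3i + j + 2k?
Yes: pq = -13 - 3i - 7j - 5k ≠ -13 - 9i - j + k = qp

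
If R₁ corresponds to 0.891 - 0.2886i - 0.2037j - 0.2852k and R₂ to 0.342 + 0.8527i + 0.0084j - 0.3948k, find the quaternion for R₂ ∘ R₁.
0.4399 + 0.5782i + 0.2949j - 0.6206k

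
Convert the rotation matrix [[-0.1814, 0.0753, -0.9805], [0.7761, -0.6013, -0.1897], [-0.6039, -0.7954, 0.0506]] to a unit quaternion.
0.2588 - 0.5851i - 0.3638j + 0.677k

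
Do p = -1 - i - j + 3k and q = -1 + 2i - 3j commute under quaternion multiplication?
No: pq = 8i + 10j + 2k ≠ -10i - 2j - 8k = qp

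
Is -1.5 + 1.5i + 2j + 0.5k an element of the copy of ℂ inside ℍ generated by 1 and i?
No. The quaternion -1.5 + 1.5i + 2j + 0.5k has j-coefficient y = 2 and k-coefficient z = 0.5, not both zero, so it does not lie in the complex subalgebra spanned by 1 and i.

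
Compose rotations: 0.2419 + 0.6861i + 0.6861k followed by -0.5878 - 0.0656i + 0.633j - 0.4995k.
0.2455 + 0.0151i - 0.1446j - 0.9584k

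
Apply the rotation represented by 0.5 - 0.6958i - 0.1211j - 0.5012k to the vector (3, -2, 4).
(2.371, 3.212, 3.614)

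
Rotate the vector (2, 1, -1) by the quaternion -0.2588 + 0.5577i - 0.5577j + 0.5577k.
(-1.732, -1.732, 0)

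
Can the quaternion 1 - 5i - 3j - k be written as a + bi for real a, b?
No. The quaternion 1 - 5i - 3j - k has j-coefficient y = -3 and k-coefficient z = -1, not both zero, so it does not lie in the complex subalgebra spanned by 1 and i.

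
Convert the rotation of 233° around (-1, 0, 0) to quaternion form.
-0.4462 - 0.8949i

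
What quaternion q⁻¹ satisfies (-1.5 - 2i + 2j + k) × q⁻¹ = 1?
-0.1333 + 0.1778i - 0.1778j - 0.0889k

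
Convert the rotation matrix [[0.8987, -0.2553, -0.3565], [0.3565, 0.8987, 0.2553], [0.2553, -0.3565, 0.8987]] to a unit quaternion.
0.9613 - 0.1591i - 0.1591j + 0.1591k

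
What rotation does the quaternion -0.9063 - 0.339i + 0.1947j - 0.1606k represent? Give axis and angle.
axis = (-0.8021, 0.4607, -0.38), θ = 310°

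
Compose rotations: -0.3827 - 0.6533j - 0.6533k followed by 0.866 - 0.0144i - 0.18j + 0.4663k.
-0.1444 + 0.4277i - 0.5063j - 0.7348k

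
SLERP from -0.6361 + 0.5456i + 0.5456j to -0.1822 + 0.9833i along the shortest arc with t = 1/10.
-0.6074 + 0.6147i + 0.5032j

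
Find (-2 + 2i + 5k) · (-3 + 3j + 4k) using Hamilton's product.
-14 - 21i - 14j - 17k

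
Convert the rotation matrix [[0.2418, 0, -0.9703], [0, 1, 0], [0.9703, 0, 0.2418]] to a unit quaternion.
0.788 - 0.6157j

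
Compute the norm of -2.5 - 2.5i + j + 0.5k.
3.708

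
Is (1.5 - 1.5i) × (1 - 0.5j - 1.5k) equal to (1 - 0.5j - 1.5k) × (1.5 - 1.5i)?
No: pq = 1.5 - 1.5i - 3j - 1.5k ≠ 1.5 - 1.5i + 1.5j - 3k = qp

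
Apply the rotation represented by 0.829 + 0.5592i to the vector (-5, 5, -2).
(-5, 3.727, 3.887)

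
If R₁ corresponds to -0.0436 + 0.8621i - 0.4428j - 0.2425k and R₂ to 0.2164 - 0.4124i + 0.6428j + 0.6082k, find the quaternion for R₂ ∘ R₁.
0.7782 + 0.318i + 0.3005j - 0.4505k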